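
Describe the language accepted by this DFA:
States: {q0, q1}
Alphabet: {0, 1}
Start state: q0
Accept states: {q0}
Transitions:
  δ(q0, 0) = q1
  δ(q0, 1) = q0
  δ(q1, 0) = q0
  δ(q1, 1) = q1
Analyzing the DFA structure:
Start state: q0
Accept states: {q0}
Interpreting what each state remembers (checking against the transitions):
  q0: an even number of 0s has been read so far
  q1: an odd number of 0s has been read so far
  δ(q0, 0): in q0 (an even number of 0s has been read so far), after reading 0 we have: an odd number of 0s has been read so far → q1
  δ(q0, 1): in q0 (an even number of 0s has been read so far), after reading 1 we have: an even number of 0s has been read so far → q0
  δ(q1, 0): in q1 (an odd number of 0s has been read so far), after reading 0 we have: an even number of 0s has been read so far → q0
  δ(q1, 1): in q1 (an odd number of 0s has been read so far), after reading 1 we have: an odd number of 0s has been read so far → q1
A string is accepted iff it ends in {q0}, i.e. an even number of 0s has been read so far.
Language: All binary strings with an even number of 0s

Final answer: All binary strings with an even number of 0s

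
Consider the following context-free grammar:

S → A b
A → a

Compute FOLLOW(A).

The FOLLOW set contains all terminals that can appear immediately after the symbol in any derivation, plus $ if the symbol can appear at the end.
A occurs only in S → A b, where it is immediately followed by the terminal b. So FOLLOW(A) = {b}.

Final answer: {b}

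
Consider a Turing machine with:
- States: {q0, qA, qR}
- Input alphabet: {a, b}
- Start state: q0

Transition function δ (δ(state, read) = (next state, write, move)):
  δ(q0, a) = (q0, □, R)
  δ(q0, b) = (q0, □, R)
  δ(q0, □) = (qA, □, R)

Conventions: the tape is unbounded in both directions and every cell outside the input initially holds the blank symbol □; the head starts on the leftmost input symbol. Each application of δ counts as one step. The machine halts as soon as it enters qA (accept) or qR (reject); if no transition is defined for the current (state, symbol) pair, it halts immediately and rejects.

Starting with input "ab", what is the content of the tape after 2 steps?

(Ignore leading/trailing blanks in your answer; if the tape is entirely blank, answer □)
Step 0: [q0]ab (head at position 0)
Step 1: δ(q0, a) = (q0, □, R)  ⊢  □[q0]b (head at position 1)
Step 2: δ(q0, b) = (q0, □, R)  ⊢  □□[q0]□ (head at position 2)
Tape after 2 steps (ignoring surrounding blanks): □

Final answer: Tape: □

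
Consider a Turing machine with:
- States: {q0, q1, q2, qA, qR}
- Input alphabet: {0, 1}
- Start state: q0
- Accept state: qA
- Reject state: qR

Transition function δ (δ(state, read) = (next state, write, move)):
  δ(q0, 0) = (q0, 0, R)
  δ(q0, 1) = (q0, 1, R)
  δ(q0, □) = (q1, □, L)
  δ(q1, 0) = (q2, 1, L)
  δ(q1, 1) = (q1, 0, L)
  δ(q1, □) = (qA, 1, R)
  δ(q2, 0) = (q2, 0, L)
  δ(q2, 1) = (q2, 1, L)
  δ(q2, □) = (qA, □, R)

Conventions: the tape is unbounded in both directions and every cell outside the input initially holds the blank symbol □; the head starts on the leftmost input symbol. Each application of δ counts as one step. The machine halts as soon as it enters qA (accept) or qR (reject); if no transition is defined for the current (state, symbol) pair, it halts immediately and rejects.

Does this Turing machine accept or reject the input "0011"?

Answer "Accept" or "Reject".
Step 0: [q0]0011 (head at position 0)
Step 1: δ(q0, 0) = (q0, 0, R)  ⊢  0[q0]011 (head at position 1)
Step 2: δ(q0, 0) = (q0, 0, R)  ⊢  00[q0]11 (head at position 2)
Step 3: δ(q0, 1) = (q0, 1, R)  ⊢  001[q0]1 (head at position 3)
Step 4: δ(q0, 1) = (q0, 1, R)  ⊢  0011[q0]□ (head at position 4)
Step 5: δ(q0, □) = (q1, □, L)  ⊢  001[q1]1□ (head at position 3)
Step 6: δ(q1, 1) = (q1, 0, L)  ⊢  00[q1]10□ (head at position 2)
Step 7: δ(q1, 1) = (q1, 0, L)  ⊢  0[q1]000□ (head at position 1)
Step 8: δ(q1, 0) = (q2, 1, L)  ⊢  [q2]0100□ (head at position 0)
Step 9: δ(q2, 0) = (q2, 0, L)  ⊢  [q2]□0100□ (head at position -1)
Step 10: δ(q2, □) = (qA, □, R)  ⊢  □[qA]0100□ (head at position 0)
The machine is in qA, so it halts and accepts.

Final answer: Accept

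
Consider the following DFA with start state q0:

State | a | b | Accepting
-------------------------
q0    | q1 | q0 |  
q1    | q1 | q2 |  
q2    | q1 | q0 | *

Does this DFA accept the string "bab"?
Start in q0.
Read 'b': q0 → q0
Read 'a': q0 → q1
Read 'b': q1 → q2
Final state q2 is accepting, so the string is accepted.

Final answer: Yes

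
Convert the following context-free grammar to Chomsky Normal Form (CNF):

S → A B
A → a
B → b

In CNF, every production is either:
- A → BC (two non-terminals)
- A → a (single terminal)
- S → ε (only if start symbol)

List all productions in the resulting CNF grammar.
The grammar has no ε-productions or unit productions to eliminate.
S → A B is already in CNF (two non-terminals) – keep it.
A → a is already in CNF (single terminal) – keep it.
B → b is already in CNF (single terminal) – keep it.
Resulting CNF grammar (3 productions): A → a; B → b; S → A B

Final answer: A → a; B → b; S → A B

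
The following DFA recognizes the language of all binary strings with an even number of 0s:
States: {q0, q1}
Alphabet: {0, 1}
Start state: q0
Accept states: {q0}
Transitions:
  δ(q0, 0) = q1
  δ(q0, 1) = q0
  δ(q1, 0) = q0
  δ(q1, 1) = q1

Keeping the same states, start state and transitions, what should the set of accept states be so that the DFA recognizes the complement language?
The DFA is complete (every state has a transition on every symbol), so the complement
is recognized by the same DFA with accepting and non-accepting states swapped.
Original accept states: {q0}
Complement accept states = All states - Original accept states
= {q0, q1} - {q0}
= {q1}
Complement language: strings with an ODD number of 0s

Final answer: {q1}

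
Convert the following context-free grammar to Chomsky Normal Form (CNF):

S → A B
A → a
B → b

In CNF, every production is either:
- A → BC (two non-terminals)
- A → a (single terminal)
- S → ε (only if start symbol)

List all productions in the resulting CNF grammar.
The grammar has no ε-productions or unit productions to eliminate.
S → A B is already in CNF (two non-terminals) – keep it.
A → a is already in CNF (single terminal) – keep it.
B → b is already in CNF (single terminal) – keep it.
Resulting CNF grammar (3 productions): A → a; B → b; S → A B

Final answer: A → a; B → b; S → A B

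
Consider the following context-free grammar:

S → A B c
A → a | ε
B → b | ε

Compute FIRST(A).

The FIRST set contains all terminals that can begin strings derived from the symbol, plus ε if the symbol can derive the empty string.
A → a contributes a; A → ε makes A nullable, contributing ε. FIRST(A) = {a, ε}.

Final answer: {a, ε}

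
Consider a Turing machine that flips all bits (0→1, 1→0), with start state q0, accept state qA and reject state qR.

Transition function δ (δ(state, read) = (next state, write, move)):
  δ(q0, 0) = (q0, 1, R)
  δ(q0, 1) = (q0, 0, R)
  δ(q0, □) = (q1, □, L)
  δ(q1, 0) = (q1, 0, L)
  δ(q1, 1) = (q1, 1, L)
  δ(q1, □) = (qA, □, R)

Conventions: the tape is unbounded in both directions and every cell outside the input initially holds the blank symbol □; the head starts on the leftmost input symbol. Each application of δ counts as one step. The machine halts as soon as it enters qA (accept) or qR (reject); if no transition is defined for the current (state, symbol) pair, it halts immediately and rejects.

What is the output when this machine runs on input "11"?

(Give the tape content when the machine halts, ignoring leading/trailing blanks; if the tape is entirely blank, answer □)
Step 0: [q0]11 (head at position 0)
Step 1: δ(q0, 1) = (q0, 0, R)  ⊢  0[q0]1 (head at position 1)
Step 2: δ(q0, 1) = (q0, 0, R)  ⊢  00[q0]□ (head at position 2)
Step 3: δ(q0, □) = (q1, □, L)  ⊢  0[q1]0□ (head at position 1)
Step 4: δ(q1, 0) = (q1, 0, L)  ⊢  [q1]00□ (head at position 0)
Step 5: δ(q1, 0) = (q1, 0, L)  ⊢  [q1]□00□ (head at position -1)
Step 6: δ(q1, □) = (qA, □, R)  ⊢  □[qA]00□ (head at position 0)
The machine is in qA, so it halts and accepts.
Tape content when halted (ignoring surrounding blanks): 00

Final answer: Output: 00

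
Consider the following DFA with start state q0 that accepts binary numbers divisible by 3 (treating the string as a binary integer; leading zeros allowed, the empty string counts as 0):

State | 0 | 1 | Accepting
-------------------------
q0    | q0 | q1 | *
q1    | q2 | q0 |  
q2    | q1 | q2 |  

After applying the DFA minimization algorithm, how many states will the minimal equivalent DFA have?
All 3 states are reachable from q0, so none can be removed as unreachable.
Table-filling: first mark every (accepting, non-accepting) pair as distinguishable (accepting: {q0}; non-accepting: {q1, q2}).
Round 1: (q1, q2) on '1' go to q0 and q2, already distinguishable → mark.
Every pair of states is distinguishable, so the DFA is already minimal.
Equivalence classes: {q0}, {q1}, {q2} → 3 states.

Final answer: 3 states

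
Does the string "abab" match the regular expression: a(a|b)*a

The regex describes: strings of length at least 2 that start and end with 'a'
No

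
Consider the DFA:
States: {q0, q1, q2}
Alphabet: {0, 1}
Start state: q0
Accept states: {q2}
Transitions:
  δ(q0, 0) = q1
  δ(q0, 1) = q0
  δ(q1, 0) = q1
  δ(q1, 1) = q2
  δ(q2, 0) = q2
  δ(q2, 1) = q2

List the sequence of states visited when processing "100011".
Starting at q0
Read '1': q0 -> q0
Read '0': q0 -> q1
Read '0': q1 -> q1
Read '0': q1 -> q1
Read '1': q1 -> q2
Read '1': q2 -> q2

Final answer: q0 -> q0 -> q1 -> q1 -> q1 -> q2 -> q2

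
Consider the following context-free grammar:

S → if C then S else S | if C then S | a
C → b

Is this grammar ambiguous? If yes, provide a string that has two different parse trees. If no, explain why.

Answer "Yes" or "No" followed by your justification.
The 'dangling else' can attach to either if. Two leftmost derivations of  if b then if b then a else a:
  (1) S ⇒ if C then S else S ⇒ if b then S else S ⇒ if b then if C then S else S ⇒ if b then if b then S else S ⇒ if b then if b then a else S ⇒ if b then if b then a else a   (else belongs to the outer if)
  (2) S ⇒ if C then S ⇒ if b then S ⇒ if b then if C then S else S ⇒ if b then if b then S else S ⇒ if b then if b then a else S ⇒ if b then if b then a else a   (else belongs to the inner if)
Two distinct parse trees for the same string, so the grammar is ambiguous.

Final answer: Yes - the string 'if b then if b then a else a' has two distinct leftmost derivations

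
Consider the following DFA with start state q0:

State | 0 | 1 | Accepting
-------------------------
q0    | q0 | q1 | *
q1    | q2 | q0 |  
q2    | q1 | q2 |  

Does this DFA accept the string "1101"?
Start in q0.
Read '1': q0 → q1
Read '1': q1 → q0
Read '0': q0 → q0
Read '1': q0 → q1
Final state q1 is not accepting, so the string is rejected.

Final answer: No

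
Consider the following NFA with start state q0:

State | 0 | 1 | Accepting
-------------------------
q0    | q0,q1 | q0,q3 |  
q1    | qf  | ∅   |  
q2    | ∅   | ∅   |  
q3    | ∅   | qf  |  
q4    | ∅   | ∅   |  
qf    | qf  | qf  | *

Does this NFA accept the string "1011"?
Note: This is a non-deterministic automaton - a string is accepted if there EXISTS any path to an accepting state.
Track the set of states the NFA could be in: start {q0}
Read '1': {q0} → {q0, q3}
Read '0': {q0, q3} → {q0, q1}
Read '1': {q0, q1} → {q0, q3}
Read '1': {q0, q3} → {q0, q3, qf}
Final set {q0, q3, qf} contains accepting state(s) {qf} → accepted.

Final answer: Yes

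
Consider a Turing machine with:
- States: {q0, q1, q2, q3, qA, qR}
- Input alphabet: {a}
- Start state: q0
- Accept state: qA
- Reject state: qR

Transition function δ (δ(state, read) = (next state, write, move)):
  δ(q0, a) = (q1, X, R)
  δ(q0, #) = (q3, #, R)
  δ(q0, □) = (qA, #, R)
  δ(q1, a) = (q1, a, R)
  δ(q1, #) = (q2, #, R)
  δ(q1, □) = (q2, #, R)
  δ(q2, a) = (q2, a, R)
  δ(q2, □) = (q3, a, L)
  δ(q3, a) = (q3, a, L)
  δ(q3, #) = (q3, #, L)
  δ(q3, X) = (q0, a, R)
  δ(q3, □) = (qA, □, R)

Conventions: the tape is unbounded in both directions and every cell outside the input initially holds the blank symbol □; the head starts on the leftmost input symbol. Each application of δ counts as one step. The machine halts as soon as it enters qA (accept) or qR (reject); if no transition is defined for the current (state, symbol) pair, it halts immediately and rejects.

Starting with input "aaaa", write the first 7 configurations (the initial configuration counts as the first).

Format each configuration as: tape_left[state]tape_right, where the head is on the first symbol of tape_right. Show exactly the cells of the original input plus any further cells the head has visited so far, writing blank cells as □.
Step 0: [q0]aaaa (head at position 0)
Step 1: δ(q0, a) = (q1, X, R)  ⊢  X[q1]aaa (head at position 1)
Step 2: δ(q1, a) = (q1, a, R)  ⊢  Xa[q1]aa (head at position 2)
Step 3: δ(q1, a) = (q1, a, R)  ⊢  Xaa[q1]a (head at position 3)
Step 4: δ(q1, a) = (q1, a, R)  ⊢  Xaaa[q1]□ (head at position 4)
Step 5: δ(q1, □) = (q2, #, R)  ⊢  Xaaa#[q2]□ (head at position 5)
Step 6: δ(q2, □) = (q3, a, L)  ⊢  Xaaa[q3]#a (head at position 4)

Final answer: [q0]aaaa ⊢ X[q1]aaa ⊢ Xa[q1]aa ⊢ Xaa[q1]a ⊢ Xaaa[q1]□ ⊢ Xaaa#[q2]□ ⊢ Xaaa[q3]#a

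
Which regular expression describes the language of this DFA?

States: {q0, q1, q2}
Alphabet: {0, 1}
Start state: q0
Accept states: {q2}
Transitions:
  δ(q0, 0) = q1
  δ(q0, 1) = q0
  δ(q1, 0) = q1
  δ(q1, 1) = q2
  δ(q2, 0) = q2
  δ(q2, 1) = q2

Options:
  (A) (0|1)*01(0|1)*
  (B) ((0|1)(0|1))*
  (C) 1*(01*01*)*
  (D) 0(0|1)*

Testing sample strings against the DFA:
  '100' -> rejected
  '00' -> rejected
  '0000' -> rejected
  '0110' -> accepted
Checking each option for a counterexample:
  (A) (0|1)*01(0|1)*: agrees with the DFA on all strings of length ≤ 4
  (B) ((0|1)(0|1))*: ε is rejected by the DFA but matches the regex → eliminated
  (C) 1*(01*01*)*: ε is rejected by the DFA but matches the regex → eliminated
  (D) 0(0|1)*: '0' is rejected by the DFA but matches the regex → eliminated
Only (A) (0|1)*01(0|1)* is consistent with the DFA.

Final answer: (A) (0|1)*01(0|1)*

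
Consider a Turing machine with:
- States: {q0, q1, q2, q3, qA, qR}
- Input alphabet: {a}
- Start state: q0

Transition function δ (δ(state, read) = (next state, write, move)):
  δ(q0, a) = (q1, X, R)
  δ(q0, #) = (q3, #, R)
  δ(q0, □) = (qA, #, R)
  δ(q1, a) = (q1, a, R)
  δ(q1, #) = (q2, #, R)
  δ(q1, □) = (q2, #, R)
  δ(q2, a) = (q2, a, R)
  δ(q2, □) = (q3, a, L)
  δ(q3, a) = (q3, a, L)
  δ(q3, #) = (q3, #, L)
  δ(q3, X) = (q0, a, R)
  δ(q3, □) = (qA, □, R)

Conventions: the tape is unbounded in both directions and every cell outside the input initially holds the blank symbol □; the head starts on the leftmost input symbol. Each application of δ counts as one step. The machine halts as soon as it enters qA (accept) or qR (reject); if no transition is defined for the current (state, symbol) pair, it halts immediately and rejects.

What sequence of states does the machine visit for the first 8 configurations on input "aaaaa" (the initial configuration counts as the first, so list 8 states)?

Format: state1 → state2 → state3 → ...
Step 0: [q0]aaaaa (head at position 0)
Step 1: δ(q0, a) = (q1, X, R)  ⊢  X[q1]aaaa (head at position 1)
Step 2: δ(q1, a) = (q1, a, R)  ⊢  Xa[q1]aaa (head at position 2)
Step 3: δ(q1, a) = (q1, a, R)  ⊢  Xaa[q1]aa (head at position 3)
Step 4: δ(q1, a) = (q1, a, R)  ⊢  Xaaa[q1]a (head at position 4)
Step 5: δ(q1, a) = (q1, a, R)  ⊢  Xaaaa[q1]□ (head at position 5)
Step 6: δ(q1, □) = (q2, #, R)  ⊢  Xaaaa#[q2]□ (head at position 6)
Step 7: δ(q2, □) = (q3, a, L)  ⊢  Xaaaa[q3]#a (head at position 5)
Reading off the states of these 8 configurations: q0 → q1 → q1 → q1 → q1 → q1 → q2 → q3

Final answer: q0 → q1 → q1 → q1 → q1 → q1 → q2 → q3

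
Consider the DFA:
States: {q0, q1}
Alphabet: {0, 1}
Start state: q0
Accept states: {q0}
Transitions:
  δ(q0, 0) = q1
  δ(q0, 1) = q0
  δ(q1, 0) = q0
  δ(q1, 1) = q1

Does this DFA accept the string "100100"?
Processing string "100100":
  q0 --1--> q0
  q0 --0--> q1
  q1 --0--> q0
  q0 --1--> q0
  q0 --0--> q1
  q1 --0--> q0
Final state: q0
Accept states: {q0}
q0 is an accept state, so the string is accepted.

Final answer: Yes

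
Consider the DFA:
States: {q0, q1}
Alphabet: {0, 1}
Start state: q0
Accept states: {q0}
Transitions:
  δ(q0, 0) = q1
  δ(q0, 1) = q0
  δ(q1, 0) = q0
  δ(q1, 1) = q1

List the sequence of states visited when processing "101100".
Starting at q0
Read '1': q0 -> q0
Read '0': q0 -> q1
Read '1': q1 -> q1
Read '1': q1 -> q1
Read '0': q1 -> q0
Read '0': q0 -> q1

Final answer: q0 -> q0 -> q1 -> q1 -> q1 -> q0 -> q1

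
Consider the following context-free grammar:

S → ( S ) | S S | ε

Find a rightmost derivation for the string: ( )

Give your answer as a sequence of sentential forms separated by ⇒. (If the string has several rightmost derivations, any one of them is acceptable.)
Start with S.
Step 1: the rightmost non-terminal is S; apply S → ( S ):  ( S )
Step 2: the rightmost non-terminal is S; apply S → ε:  ( )

Final answer: S ⇒ ( S ) ⇒ ( )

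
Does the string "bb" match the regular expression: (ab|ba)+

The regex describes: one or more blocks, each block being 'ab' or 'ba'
No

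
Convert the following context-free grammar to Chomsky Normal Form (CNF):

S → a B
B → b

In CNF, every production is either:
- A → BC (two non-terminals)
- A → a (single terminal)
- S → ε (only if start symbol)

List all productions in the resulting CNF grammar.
The grammar has no ε-productions or unit productions to eliminate.
S → a B has terminal a in a right-hand side of length ≥ 2: introduce T_a → a and use T_a in place of a.
B → b is already in CNF (single terminal) – keep it.
S → a B becomes S → T_a B.
Resulting CNF grammar (3 productions): T_a → a; B → b; S → T_a B

Final answer: T_a → a; B → b; S → T_a B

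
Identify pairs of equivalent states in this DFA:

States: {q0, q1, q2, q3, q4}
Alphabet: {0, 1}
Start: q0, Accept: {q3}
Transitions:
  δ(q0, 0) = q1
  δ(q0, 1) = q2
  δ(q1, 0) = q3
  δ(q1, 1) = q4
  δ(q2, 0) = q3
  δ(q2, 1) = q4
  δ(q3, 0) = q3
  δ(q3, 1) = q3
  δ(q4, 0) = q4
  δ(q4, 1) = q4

Using the table-filling algorithm:
Round 0 – mark pairs where exactly one state is accepting: (q0,q3), (q1,q3), (q2,q3), (q3,q4)
Round 1 – newly marked: (q0,q1) [on 0: q1 vs q3, already marked]; (q0,q2) [on 0: q1 vs q3, already marked]; (q1,q4) [on 0: q3 vs q4, already marked]; (q2,q4) [on 0: q3 vs q4, already marked]
Round 2 – newly marked: (q0,q4) [on 0: q1 vs q4, already marked]
No further pairs can be marked.
(q1, q2) unmarked: δ(q1,0)=q3, δ(q2,0)=q3; δ(q1,1)=q4, δ(q2,1)=q4 → equivalent
Equivalent pairs: (q1, q2)

Final answer: Equivalent pairs: (q1, q2)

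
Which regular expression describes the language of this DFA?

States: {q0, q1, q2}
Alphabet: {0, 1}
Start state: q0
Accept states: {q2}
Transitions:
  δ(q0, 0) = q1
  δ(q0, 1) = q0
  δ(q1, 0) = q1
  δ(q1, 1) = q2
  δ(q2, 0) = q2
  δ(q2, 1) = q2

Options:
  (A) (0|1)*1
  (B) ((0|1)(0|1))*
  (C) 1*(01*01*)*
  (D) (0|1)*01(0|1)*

Testing sample strings against the DFA:
  '00' -> rejected
  '01010' -> accepted
  '1011' -> accepted
  '00' -> rejected
Checking each option for a counterexample:
  (A) (0|1)*1: '1' is rejected by the DFA but matches the regex → eliminated
  (B) ((0|1)(0|1))*: ε is rejected by the DFA but matches the regex → eliminated
  (C) 1*(01*01*)*: ε is rejected by the DFA but matches the regex → eliminated
  (D) (0|1)*01(0|1)*: agrees with the DFA on all strings of length ≤ 4
Only (D) (0|1)*01(0|1)* is consistent with the DFA.

Final answer: (D) (0|1)*01(0|1)*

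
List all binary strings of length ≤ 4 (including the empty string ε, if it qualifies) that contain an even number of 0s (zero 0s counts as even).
Checking every binary string of length 0 to 4:
  Length 0: accepted: ε | rejected: (none)
  Length 1: accepted: 1 | rejected: 0
  Length 2: accepted: 00, 11 | rejected: 01, 10
  Length 3: accepted: 001, 010, 100, 111 | rejected: 000, 011, 101, 110
  Length 4: accepted: 0000, 0011, 0101, 0110, 1001, 1010, 1100, 1111 | rejected: 0001, 0010, 0100, 0111, 1000, 1011, 1101, 1110
Total: 16 string(s).

Final answer: ε, 1, 00, 11, 001, 010, 100, 111, 0000, 0011, 0101, 0110, 1001, 1010, 1100, 1111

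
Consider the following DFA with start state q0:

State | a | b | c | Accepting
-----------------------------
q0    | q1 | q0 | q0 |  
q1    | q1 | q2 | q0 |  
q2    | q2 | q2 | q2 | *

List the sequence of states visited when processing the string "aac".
q0 → q1 → q1 → q0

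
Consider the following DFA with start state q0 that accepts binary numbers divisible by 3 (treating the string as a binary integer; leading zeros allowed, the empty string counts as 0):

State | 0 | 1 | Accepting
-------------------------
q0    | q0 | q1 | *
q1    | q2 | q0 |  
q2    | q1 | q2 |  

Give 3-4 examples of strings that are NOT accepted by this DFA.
Any strings that end in a non-accepting state work; for example:
"010": q0 → q0 → q1 → q2; q2 is not accepting → rejected
"0101": q0 → q0 → q1 → q2 → q2; q2 is not accepting → rejected
"1101": q0 → q1 → q0 → q0 → q1; q1 is not accepting → rejected
"1110": q0 → q1 → q0 → q1 → q2; q2 is not accepting → rejected

Final answer: "010", "0101", "1101", "1110"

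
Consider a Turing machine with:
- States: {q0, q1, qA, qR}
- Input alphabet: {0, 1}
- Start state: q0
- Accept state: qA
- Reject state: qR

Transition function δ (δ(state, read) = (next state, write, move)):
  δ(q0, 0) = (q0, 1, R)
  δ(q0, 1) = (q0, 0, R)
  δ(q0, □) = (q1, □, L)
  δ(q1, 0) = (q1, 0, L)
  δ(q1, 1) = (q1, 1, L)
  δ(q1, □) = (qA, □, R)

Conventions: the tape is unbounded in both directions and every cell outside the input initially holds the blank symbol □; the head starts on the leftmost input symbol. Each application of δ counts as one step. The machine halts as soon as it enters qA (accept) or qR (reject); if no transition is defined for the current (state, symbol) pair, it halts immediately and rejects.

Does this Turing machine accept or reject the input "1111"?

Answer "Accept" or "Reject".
Step 0: [q0]1111 (head at position 0)
Step 1: δ(q0, 1) = (q0, 0, R)  ⊢  0[q0]111 (head at position 1)
Step 2: δ(q0, 1) = (q0, 0, R)  ⊢  00[q0]11 (head at position 2)
Step 3: δ(q0, 1) = (q0, 0, R)  ⊢  000[q0]1 (head at position 3)
Step 4: δ(q0, 1) = (q0, 0, R)  ⊢  0000[q0]□ (head at position 4)
Step 5: δ(q0, □) = (q1, □, L)  ⊢  000[q1]0□ (head at position 3)
Step 6: δ(q1, 0) = (q1, 0, L)  ⊢  00[q1]00□ (head at position 2)
Step 7: δ(q1, 0) = (q1, 0, L)  ⊢  0[q1]000□ (head at position 1)
Step 8: δ(q1, 0) = (q1, 0, L)  ⊢  [q1]0000□ (head at position 0)
Step 9: δ(q1, 0) = (q1, 0, L)  ⊢  [q1]□0000□ (head at position -1)
Step 10: δ(q1, □) = (qA, □, R)  ⊢  □[qA]0000□ (head at position 0)
The machine is in qA, so it halts and accepts.

Final answer: Accept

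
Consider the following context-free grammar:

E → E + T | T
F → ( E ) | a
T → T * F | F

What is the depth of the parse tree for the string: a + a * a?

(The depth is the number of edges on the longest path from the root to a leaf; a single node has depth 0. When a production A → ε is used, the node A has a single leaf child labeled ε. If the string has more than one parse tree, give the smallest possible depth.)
The grammar is unambiguous; the parse tree of a + a * a is:
E → E + T at the root (depth 0).
  Left E (depth 1) → T (2) → F (3) → a (4).
  Right T (depth 1) → T * F; that T (2) → F (3) → a (4); F (2) → a (3).
The longest root-to-leaf paths have 4 edges.
Depth = 4.

Final answer: 4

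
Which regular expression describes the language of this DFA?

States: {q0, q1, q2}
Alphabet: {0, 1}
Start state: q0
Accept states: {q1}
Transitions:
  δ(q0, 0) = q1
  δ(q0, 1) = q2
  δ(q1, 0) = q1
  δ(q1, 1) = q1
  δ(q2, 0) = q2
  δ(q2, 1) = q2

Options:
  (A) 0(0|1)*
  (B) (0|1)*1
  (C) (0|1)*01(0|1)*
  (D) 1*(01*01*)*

Testing sample strings against the DFA:
  '11010' -> rejected
  '0110' -> accepted
  '00011' -> accepted
  '10001' -> rejected
Checking each option for a counterexample:
  (A) 0(0|1)*: agrees with the DFA on all strings of length ≤ 4
  (B) (0|1)*1: '0' is accepted by the DFA but does not match the regex → eliminated
  (C) (0|1)*01(0|1)*: '0' is accepted by the DFA but does not match the regex → eliminated
  (D) 1*(01*01*)*: ε is rejected by the DFA but matches the regex → eliminated
Only (A) 0(0|1)* is consistent with the DFA.

Final answer: (A) 0(0|1)*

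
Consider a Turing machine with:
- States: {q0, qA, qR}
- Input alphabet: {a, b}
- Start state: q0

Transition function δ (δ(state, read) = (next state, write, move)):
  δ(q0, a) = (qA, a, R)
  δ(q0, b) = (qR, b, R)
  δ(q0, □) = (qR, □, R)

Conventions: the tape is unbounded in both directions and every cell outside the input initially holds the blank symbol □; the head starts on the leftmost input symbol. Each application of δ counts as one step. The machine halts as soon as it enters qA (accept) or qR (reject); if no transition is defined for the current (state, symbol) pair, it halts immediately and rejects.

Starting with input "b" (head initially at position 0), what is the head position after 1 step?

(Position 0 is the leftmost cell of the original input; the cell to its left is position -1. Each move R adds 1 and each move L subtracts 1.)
Step 0: [q0]b (head at position 0)
Step 1: δ(q0, b) = (qR, b, R)  ⊢  b[qR]□ (head at position 1)
Head position after 1 step: 1

Final answer: Position 1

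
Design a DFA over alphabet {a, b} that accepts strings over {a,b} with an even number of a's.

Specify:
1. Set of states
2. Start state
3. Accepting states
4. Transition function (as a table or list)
One valid DFA (any DFA recognizing the same language is acceptable):
States: {q0, q1}
Start: q0
Accepting: {q0}
Transitions (accepting states marked with *):
State | a | b | Accepting
-------------------------
q0    | q1 | q0 | *
q1    | q0 | q1 |  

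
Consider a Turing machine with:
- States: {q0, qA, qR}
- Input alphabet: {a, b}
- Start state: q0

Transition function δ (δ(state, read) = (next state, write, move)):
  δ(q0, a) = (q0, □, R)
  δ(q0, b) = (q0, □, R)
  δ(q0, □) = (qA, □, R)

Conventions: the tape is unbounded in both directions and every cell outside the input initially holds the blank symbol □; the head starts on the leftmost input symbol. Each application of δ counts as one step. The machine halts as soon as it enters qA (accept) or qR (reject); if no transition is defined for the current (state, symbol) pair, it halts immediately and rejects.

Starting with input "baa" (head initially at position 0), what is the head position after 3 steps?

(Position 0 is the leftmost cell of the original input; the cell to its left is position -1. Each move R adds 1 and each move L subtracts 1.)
Step 0: [q0]baa (head at position 0)
Step 1: δ(q0, b) = (q0, □, R)  ⊢  □[q0]aa (head at position 1)
Step 2: δ(q0, a) = (q0, □, R)  ⊢  □□[q0]a (head at position 2)
Step 3: δ(q0, a) = (q0, □, R)  ⊢  □□□[q0]□ (head at position 3)
Head position after 3 steps: 3

Final answer: Position 3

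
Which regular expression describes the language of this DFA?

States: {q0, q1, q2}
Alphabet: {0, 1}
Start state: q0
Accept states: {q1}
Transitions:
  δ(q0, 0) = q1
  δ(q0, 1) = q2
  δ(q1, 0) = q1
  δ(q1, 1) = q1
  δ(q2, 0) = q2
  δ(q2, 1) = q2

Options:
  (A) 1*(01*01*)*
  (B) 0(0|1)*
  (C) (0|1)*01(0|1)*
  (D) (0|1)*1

Testing sample strings against the DFA:
  '1001' -> rejected
  '0111' -> accepted
  '11000' -> rejected
  '011' -> accepted
Checking each option for a counterexample:
  (A) 1*(01*01*)*: ε is rejected by the DFA but matches the regex → eliminated
  (B) 0(0|1)*: agrees with the DFA on all strings of length ≤ 4
  (C) (0|1)*01(0|1)*: '0' is accepted by the DFA but does not match the regex → eliminated
  (D) (0|1)*1: '0' is accepted by the DFA but does not match the regex → eliminated
Only (B) 0(0|1)* is consistent with the DFA.

Final answer: (B) 0(0|1)*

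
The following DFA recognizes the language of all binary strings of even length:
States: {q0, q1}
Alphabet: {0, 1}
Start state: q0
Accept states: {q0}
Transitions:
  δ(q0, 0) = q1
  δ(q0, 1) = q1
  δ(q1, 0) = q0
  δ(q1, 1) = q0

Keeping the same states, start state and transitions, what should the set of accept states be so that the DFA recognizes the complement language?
The DFA is complete (every state has a transition on every symbol), so the complement
is recognized by the same DFA with accepting and non-accepting states swapped.
Original accept states: {q0}
Complement accept states = All states - Original accept states
= {q0, q1} - {q0}
= {q1}
Complement language: strings of ODD length

Final answer: {q1}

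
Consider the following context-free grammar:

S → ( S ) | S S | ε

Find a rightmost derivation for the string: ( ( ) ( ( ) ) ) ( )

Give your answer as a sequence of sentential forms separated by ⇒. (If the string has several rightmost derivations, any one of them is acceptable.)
Start with S.
Step 1: the rightmost non-terminal is S; apply S → S S:  S S
Step 2: the rightmost non-terminal is S; apply S → ( S ):  S ( S )
Step 3: the rightmost non-terminal is S; apply S → ε:  S ( )
Step 4: the rightmost non-terminal is S; apply S → ( S ):  ( S ) ( )
Step 5: the rightmost non-terminal is S; apply S → S S:  ( S S ) ( )
Step 6: the rightmost non-terminal is S; apply S → ( S ):  ( S ( S ) ) ( )
Step 7: the rightmost non-terminal is S; apply S → ( S ):  ( S ( ( S ) ) ) ( )
Step 8: the rightmost non-terminal is S; apply S → ε:  ( S ( ( ) ) ) ( )
Step 9: the rightmost non-terminal is S; apply S → ( S ):  ( ( S ) ( ( ) ) ) ( )
Step 10: the rightmost non-terminal is S; apply S → ε:  ( ( ) ( ( ) ) ) ( )

Final answer: S ⇒ S S ⇒ S ( S ) ⇒ S ( ) ⇒ ( S ) ( ) ⇒ ( S S ) ( ) ⇒ ( S ( S ) ) ( ) ⇒ ( S ( ( S ) ) ) ( ) ⇒ ( S ( ( ) ) ) ( ) ⇒ ( ( S ) ( ( ) ) ) ( ) ⇒ ( ( ) ( ( ) ) ) ( )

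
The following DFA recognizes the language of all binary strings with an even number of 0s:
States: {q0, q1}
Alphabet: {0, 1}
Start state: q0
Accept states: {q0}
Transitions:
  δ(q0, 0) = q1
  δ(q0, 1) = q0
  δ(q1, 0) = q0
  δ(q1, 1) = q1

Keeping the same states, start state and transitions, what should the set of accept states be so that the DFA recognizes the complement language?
The DFA is complete (every state has a transition on every symbol), so the complement
is recognized by the same DFA with accepting and non-accepting states swapped.
Original accept states: {q0}
Complement accept states = All states - Original accept states
= {q0, q1} - {q0}
= {q1}
Complement language: strings with an ODD number of 0s

Final answer: {q1}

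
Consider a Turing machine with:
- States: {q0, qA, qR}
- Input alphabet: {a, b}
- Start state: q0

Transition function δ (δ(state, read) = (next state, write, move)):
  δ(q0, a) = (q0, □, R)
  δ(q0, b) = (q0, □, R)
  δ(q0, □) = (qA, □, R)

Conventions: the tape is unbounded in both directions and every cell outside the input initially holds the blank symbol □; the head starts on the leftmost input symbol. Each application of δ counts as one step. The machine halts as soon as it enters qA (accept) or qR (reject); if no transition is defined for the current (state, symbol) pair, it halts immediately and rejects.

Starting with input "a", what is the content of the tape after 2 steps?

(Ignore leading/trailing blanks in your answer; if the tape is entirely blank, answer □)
Step 0: [q0]a (head at position 0)
Step 1: δ(q0, a) = (q0, □, R)  ⊢  □[q0]□ (head at position 1)
Step 2: δ(q0, □) = (qA, □, R)  ⊢  □□[qA]□ (head at position 2)
Tape after 2 steps (ignoring surrounding blanks): □

Final answer: Tape: □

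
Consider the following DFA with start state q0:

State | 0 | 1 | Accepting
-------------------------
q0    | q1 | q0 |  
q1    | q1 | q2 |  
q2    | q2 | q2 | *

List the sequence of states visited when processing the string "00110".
q0 → q1 → q1 → q2 → q2 → q2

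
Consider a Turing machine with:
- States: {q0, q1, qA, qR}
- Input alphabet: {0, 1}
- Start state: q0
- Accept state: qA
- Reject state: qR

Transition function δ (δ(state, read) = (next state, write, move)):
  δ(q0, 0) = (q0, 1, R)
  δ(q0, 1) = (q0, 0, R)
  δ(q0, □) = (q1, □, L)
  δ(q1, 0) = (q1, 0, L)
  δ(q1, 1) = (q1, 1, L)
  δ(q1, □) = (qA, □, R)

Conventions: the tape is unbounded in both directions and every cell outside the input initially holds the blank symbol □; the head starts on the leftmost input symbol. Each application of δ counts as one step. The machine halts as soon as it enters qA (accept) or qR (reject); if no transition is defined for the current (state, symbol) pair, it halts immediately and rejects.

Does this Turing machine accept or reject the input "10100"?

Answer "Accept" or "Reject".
Step 0: [q0]10100 (head at position 0)
Step 1: δ(q0, 1) = (q0, 0, R)  ⊢  0[q0]0100 (head at position 1)
Step 2: δ(q0, 0) = (q0, 1, R)  ⊢  01[q0]100 (head at position 2)
Step 3: δ(q0, 1) = (q0, 0, R)  ⊢  010[q0]00 (head at position 3)
Step 4: δ(q0, 0) = (q0, 1, R)  ⊢  0101[q0]0 (head at position 4)
Step 5: δ(q0, 0) = (q0, 1, R)  ⊢  01011[q0]□ (head at position 5)
Step 6: δ(q0, □) = (q1, □, L)  ⊢  0101[q1]1□ (head at position 4)
Step 7: δ(q1, 1) = (q1, 1, L)  ⊢  010[q1]11□ (head at position 3)
Step 8: δ(q1, 1) = (q1, 1, L)  ⊢  01[q1]011□ (head at position 2)
Step 9: δ(q1, 0) = (q1, 0, L)  ⊢  0[q1]1011□ (head at position 1)
Step 10: δ(q1, 1) = (q1, 1, L)  ⊢  [q1]01011□ (head at position 0)
Step 11: δ(q1, 0) = (q1, 0, L)  ⊢  [q1]□01011□ (head at position -1)
Step 12: δ(q1, □) = (qA, □, R)  ⊢  □[qA]01011□ (head at position 0)
The machine is in qA, so it halts and accepts.

Final answer: Accept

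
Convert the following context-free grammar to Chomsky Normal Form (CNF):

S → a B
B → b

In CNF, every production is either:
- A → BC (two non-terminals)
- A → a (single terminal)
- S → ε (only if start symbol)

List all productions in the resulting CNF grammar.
The grammar has no ε-productions or unit productions to eliminate.
S → a B has terminal a in a right-hand side of length ≥ 2: introduce T_a → a and use T_a in place of a.
B → b is already in CNF (single terminal) – keep it.
S → a B becomes S → T_a B.
Resulting CNF grammar (3 productions): T_a → a; B → b; S → T_a B

Final answer: T_a → a; B → b; S → T_a B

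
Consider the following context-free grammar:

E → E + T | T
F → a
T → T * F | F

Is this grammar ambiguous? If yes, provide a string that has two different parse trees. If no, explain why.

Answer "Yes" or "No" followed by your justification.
This is the standard stratified expression grammar: '+' is introduced only by the left-recursive rule E → E + T and '*' only by the left-recursive rule T → T * F, with F → a. For any string, the last '+' must be the one produced at the root E (everything after it is a T containing no '+'), and likewise within each T the last '*' is produced at its root. This fixes the parse tree uniquely (left-associative, '*' binding tighter than '+'), so every string has exactly one parse tree.

Final answer: No - the grammar is unambiguous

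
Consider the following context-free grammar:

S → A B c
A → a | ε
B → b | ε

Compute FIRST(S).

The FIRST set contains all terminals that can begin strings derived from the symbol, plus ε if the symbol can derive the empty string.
FIRST(A) = {a, ε} (A → a | ε) and FIRST(B) = {b, ε} (B → b | ε).
For S → A B c: add FIRST(A) minus ε = {a}; A is nullable, so also add FIRST(B) minus ε = {b}; B is nullable too, so also add FIRST(c) = {c}. The terminal c is never erased, so S is not nullable and ε is not included.
FIRST(S) = {a, b, c}.

Final answer: {a, b, c}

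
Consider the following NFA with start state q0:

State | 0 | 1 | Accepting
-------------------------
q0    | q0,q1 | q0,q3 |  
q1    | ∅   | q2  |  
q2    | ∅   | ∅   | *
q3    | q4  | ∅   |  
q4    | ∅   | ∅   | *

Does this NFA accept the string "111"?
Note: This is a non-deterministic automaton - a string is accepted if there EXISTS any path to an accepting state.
Track the set of states the NFA could be in: start {q0}
Read '1': {q0} → {q0, q3}
Read '1': {q0, q3} → {q0, q3}
Read '1': {q0, q3} → {q0, q3}
Final set {q0, q3} contains no accepting state → rejected.

Final answer: No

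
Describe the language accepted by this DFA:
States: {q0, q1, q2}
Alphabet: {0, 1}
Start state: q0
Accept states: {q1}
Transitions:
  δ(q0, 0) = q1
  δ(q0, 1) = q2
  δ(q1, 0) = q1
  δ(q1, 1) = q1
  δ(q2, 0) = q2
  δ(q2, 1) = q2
Analyzing the DFA structure:
Start state: q0
Accept states: {q1}
Interpreting what each state remembers (checking against the transitions):
  q0: nothing has been read yet
  q1: the first symbol was 0
  q2: the first symbol was 1 (trap state)
  δ(q0, 0): in q0 (nothing has been read yet), after reading 0 we have: the first symbol was 0 → q1
  δ(q0, 1): in q0 (nothing has been read yet), after reading 1 we have: the first symbol was 1 (trap state) → q2
  δ(q1, 0): in q1 (the first symbol was 0), after reading 0 we have: the first symbol was 0 → q1
  δ(q1, 1): in q1 (the first symbol was 0), after reading 1 we have: the first symbol was 0 → q1
  δ(q2, 0): in q2 (the first symbol was 1 (trap state)), after reading 0 we have: the first symbol was 1 (trap state) → q2
  δ(q2, 1): in q2 (the first symbol was 1 (trap state)), after reading 1 we have: the first symbol was 1 (trap state) → q2
A string is accepted iff it ends in {q1}, i.e. the first symbol was 0.
Language: All binary strings starting with 0

Final answer: All binary strings starting with 0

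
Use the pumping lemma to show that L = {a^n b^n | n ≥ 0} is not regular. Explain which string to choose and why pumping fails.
Language: L = {a^n b^n | n ≥ 0} (equal numbers of a's followed by b's)
Step 1: Assume for contradiction that L is regular, with pumping length p.
Step 2: Choose s = a^p b^p. Then s ∈ L (it has p a's followed by p b's) and |s| ≥ p.
Step 3: Consider any decomposition s = xyz with |xy| ≤ p and |y| > 0. Since |xy| ≤ p and the first p symbols of s are all a's, y = a^k for some k with 1 ≤ k ≤ p.
Step 4: Pumping up (i = 2): xy²z = a^(p+k) b^p, which has more a's than b's, so xy²z ∉ L.
This contradicts the pumping lemma, so L is not regular.

Final answer: Choose s = a^p b^p. Since |xy| ≤ p, y = a^k with k ≥ 1. Then xy²z = a^(p+k) b^p ∉ L.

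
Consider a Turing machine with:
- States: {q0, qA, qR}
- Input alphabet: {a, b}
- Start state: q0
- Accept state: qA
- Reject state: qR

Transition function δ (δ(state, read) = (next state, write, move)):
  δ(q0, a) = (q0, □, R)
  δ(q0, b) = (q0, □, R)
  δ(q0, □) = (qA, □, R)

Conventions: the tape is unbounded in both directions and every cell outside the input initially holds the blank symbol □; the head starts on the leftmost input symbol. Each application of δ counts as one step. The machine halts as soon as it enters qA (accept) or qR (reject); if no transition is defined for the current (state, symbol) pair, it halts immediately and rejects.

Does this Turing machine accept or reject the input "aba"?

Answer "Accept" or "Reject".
Step 0: [q0]aba (head at position 0)
Step 1: δ(q0, a) = (q0, □, R)  ⊢  □[q0]ba (head at position 1)
Step 2: δ(q0, b) = (q0, □, R)  ⊢  □□[q0]a (head at position 2)
Step 3: δ(q0, a) = (q0, □, R)  ⊢  □□□[q0]□ (head at position 3)
Step 4: δ(q0, □) = (qA, □, R)  ⊢  □□□□[qA]□ (head at position 4)
The machine is in qA, so it halts and accepts.

Final answer: Accept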